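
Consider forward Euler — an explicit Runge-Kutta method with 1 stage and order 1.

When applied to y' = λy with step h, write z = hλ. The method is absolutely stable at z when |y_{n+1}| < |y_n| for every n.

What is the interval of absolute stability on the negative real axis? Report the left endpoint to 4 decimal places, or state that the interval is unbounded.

Test eqn y'=λy, z=hλ:
  order 1, 1-stage ⇒ R(z)=1+z
  (e.g. R(-0.95)=0.05000, |R|=0.05000)

Find x<0 with |R(x)|<1.
x=-0.95: |R|=0.0500
|R(-1.05)|=0.0500 |R(-1.03)|=0.0300 |R(-0.68)|=0.3200
Bisect:
  x_lo=-2.5926 |R|=1.5926  x_hi=-0.2629 |R|=0.7371
  mid=-1.42778 |R|=0.42778 →hi
  mid=-2.01020 |R|=1.01020 →lo
  mid=-1.71899 |R|=0.71899 →hi
  mid=-1.86460 |R|=0.86460 →hi
  mid=-1.93740 |R|=0.93740 →hi
  mid=-1.97380 |R|=0.97380 →hi
  mid=-1.99200 |R|=0.99200 →hi
  mid=-2.00110 |R|=1.00110 →lo
  mid=-1.99655 |R|=0.99655 →hi
  mid=-1.99883 |R|=0.99883 →hi
  ...
  [-2.00011,-1.99996] ⇒ x*=-2.0000
Stable set (-2.0000, 0).

z∈(-2.0000,0).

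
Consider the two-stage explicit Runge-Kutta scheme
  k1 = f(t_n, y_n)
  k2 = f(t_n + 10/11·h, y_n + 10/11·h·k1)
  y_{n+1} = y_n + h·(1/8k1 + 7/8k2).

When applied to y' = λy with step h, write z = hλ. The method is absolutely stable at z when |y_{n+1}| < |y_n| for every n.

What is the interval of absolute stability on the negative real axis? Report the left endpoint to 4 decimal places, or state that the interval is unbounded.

z∈(-1.2571,0).

With y'=λy (z=hλ):
  k1=λy_n ⇒ h·k1=z·y_n;  k2=λ(1+10/11z)y_n ⇒ h·k2=z(1+10/11z)y_n
  y_{n+1}/y_n = 1 + 1/8z + 7/8z(1+10/11z) = 1 + z + 35/44z²
  Hence R(z) = 1 + z + 35/44z².

Solve |R(x)|<1 on ℝ⁻.
x=-0.45: |R|=0.7111
R=1: x+35/44x²=0 ⇒ x=−44/35=-1.2571; min R=1−1/(4·35/44)=0.6857>−1
Confirm numerically:
  x=-1.175: |R|=0.92322 <1
  x=-1.075: |R|=0.84425 <1
  x=-0.897: |R|=0.74303 <1
  x=-1.740: |R|=1.66832 >1
  x=-1.711: |R|=1.61771 >1
  x=-1.466: |R|=1.24356 >1
Stable set (-1.2571, 0).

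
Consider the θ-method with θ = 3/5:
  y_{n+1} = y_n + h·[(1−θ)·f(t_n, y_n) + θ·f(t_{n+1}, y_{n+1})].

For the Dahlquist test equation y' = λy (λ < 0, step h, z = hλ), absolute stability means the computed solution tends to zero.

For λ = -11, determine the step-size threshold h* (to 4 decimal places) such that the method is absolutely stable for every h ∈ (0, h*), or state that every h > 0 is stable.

With y'=λy (z=hλ):
  y_{n+1} = y_n + z·[2/5·y_n + 3/5·y_{n+1}] ⇒ (1 − 3/5z)y_{n+1} = (1 + 2/5z)y_n
  R(z) = (1 + 2/5z)/(1 − 3/5z).

Boundary: |R(x)|=1, x<0.
x=-1.34: |R|=0.2572
x=-2: |R|=0.0909
x=-10: |R|=0.4286
x=-100: |R|=0.6393
θ=3/5≥1/2 ⇒ |1+2/5x|<|1−3/5x| ∀x<0 ⇒ stable on all of ℝ⁻.

unbounded; (−∞, 0). Any h>0 works for λ=-11.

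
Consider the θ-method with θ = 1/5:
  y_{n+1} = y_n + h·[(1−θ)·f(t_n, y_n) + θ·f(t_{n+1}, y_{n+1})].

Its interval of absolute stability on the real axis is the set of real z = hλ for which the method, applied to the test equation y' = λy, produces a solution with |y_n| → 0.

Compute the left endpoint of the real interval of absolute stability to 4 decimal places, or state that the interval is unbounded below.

z* = -3.3333.

Set f=λy, z=hλ:
  y_{n+1} = y_n + z·[4/5·y_n + 1/5·y_{n+1}] ⇒ (1 − 1/5z)y_{n+1} = (1 + 4/5z)y_n
  R(z) = (1 + 4/5z)/(1 − 1/5z).

Find x<0 with |R(x)|<1.
x=-0.38: |R|=0.6468
R=−1: 1+4/5x = −1+1/5x ⇒ -3/5x=2 ⇒ x=2/(-3/5)=-3.3333
Confirm numerically:
  x=-2.359: |R|=0.60280 <1
  x=-1.870: |R|=0.36099 <1
  x=-1.567: |R|=0.19309 <1
  x=-3.416: |R|=1.02947 >1
  x=-3.385: |R|=1.01849 >1
So |R|<1 on (-3.3333, 0).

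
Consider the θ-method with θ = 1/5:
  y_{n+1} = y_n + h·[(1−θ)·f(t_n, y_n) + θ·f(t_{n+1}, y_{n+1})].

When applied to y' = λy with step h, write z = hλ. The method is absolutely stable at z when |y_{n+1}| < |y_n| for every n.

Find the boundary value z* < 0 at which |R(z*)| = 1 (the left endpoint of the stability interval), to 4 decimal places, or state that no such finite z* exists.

Test eqn y'=λy, z=hλ:
  y_{n+1} = y_n + z·[4/5·y_n + 1/5·y_{n+1}] ⇒ (1 − 1/5z)y_{n+1} = (1 + 4/5z)y_n
  so R(z) = (1 + 4/5z)/(1 − 1/5z).

Solve |R(x)|<1 on ℝ⁻.
x=-1.58: |R|=0.2006
R=−1: 1+4/5x = −1+1/5x ⇒ -3/5x=2 ⇒ x=2/(-3/5)=-3.3333
Confirm numerically:
  x=-3.307: |R|=0.99049 <1
  x=-2.499: |R|=0.66622 <1
  x=-1.655: |R|=0.24343 <1
  x=-3.510: |R|=1.06228 >1
  x=-3.405: |R|=1.02558 >1
  x=-3.377: |R|=1.01564 >1
Stable set (-3.3333, 0).

z* = -3.3333.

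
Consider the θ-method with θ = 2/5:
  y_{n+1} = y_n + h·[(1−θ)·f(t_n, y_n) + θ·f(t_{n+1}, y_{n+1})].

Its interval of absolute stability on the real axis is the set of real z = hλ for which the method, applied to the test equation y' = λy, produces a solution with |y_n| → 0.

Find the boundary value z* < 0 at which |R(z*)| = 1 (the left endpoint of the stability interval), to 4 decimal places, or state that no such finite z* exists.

Test eqn y'=λy, z=hλ:
  y_{n+1} = y_n + z·[3/5·y_n + 2/5·y_{n+1}] ⇒ (1 − 2/5z)y_{n+1} = (1 + 3/5z)y_n
  so R(z) = (1 + 3/5z)/(1 − 2/5z).

Find x<0 with |R(x)|<1.
x=-1.14: |R|=0.2170
R=−1: 1+3/5x = −1+2/5x ⇒ -1/5x=2 ⇒ x=2/(-1/5)=-10.0000
Confirm numerically:
  x=-9.601: |R|=0.98351 <1
  x=-7.975: |R|=0.90334 <1
  x=-7.483: |R|=0.87394 <1
  x=-7.471: |R|=0.87318 <1
  x=-10.593: |R|=1.02265 >1
  x=-10.178: |R|=1.00702 >1
Interval (-10.0000, 0).

z* = -10.0000.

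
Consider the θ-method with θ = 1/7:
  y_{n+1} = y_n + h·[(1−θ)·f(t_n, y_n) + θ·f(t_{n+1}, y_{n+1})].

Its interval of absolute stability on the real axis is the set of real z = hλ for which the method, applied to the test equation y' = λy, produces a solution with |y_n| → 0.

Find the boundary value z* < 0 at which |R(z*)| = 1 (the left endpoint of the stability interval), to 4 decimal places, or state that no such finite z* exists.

z* = -2.8000.

Set f=λy, z=hλ:
  y_{n+1} = y_n + z·[6/7·y_n + 1/7·y_{n+1}] ⇒ (1 − 1/7z)y_{n+1} = (1 + 6/7z)y_n
  R(z) = (1 + 6/7z)/(1 − 1/7z).

Need |R(x)|<1, x<0.
x=-0.46: |R|=0.5684
R=−1: 1+6/7x = −1+1/7x ⇒ -5/7x=2 ⇒ x=2/(-5/7)=-2.8000
Confirm numerically:
  x=-2.529: |R|=0.85780 <1
  x=-2.457: |R|=0.81865 <1
  x=-2.295: |R|=0.72835 <1
  x=-1.517: |R|=0.24680 <1
  x=-2.878: |R|=1.03948 >1
  x=-2.868: |R|=1.03445 >1
So |R|<1 on (-2.8000, 0).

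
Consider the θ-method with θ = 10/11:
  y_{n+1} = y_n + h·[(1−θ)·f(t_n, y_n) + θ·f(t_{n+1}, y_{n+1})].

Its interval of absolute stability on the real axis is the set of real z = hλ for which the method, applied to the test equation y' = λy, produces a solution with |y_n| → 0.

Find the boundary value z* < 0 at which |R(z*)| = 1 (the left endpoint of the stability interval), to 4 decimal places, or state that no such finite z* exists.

Test eqn y'=λy, z=hλ:
  y_{n+1} = y_n + z·[1/11·y_n + 10/11·y_{n+1}] ⇒ (1 − 10/11z)y_{n+1} = (1 + 1/11z)y_n
  Hence R(z) = (1 + 1/11z)/(1 − 10/11z).

Need |R(x)|<1, x<0.
x=-0.77: |R|=0.5471
x=-2: |R|=0.2903
x=-10: |R|=0.0090
x=-100: |R|=0.0880
θ=10/11≥1/2 ⇒ |1+1/11x|<|1−10/11x| ∀x<0 ⇒ stable on all of ℝ⁻.

(−∞, 0) — no finite endpoint.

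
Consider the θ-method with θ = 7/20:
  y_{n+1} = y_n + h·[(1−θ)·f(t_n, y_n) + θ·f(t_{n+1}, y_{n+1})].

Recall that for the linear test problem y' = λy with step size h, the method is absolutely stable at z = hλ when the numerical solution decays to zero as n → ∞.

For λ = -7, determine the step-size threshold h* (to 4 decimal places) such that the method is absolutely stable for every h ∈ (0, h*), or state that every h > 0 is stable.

Set f=λy, z=hλ:
  y_{n+1} = y_n + z·[13/20·y_n + 7/20·y_{n+1}] ⇒ (1 − 7/20z)y_{n+1} = (1 + 13/20z)y_n
  R(z) = (1 + 13/20z)/(1 − 7/20z).

Solve |R(x)|<1 on ℝ⁻.
x=-0.49: |R|=0.5817
R=−1: 1+13/20x = −1+7/20x ⇒ -3/10x=2 ⇒ x=2/(-3/10)=-6.6667
Confirm numerically:
  x=-5.896: |R|=0.92453 <1
  x=-5.401: |R|=0.86863 <1
  x=-5.289: |R|=0.85504 <1
  x=-7.060: |R|=1.03400 >1
  x=-7.023: |R|=1.03091 >1
  x=-6.725: |R|=1.00522 >1
Interval (-6.6667, 0).

(-6.6667,0); λ=-7 ⇒ h* = (20/3)/7 = 0.9524.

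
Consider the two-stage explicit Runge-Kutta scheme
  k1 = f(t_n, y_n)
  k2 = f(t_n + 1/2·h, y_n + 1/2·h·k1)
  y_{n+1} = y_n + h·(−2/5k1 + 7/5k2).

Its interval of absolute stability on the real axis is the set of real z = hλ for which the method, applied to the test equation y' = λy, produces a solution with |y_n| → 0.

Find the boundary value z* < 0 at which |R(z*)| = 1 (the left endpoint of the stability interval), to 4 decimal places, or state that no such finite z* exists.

left endpoint -1.4286.

Test eqn y'=λy, z=hλ:
  k1=λy_n ⇒ h·k1=z·y_n;  k2=λ(1+1/2z)y_n ⇒ h·k2=z(1+1/2z)y_n
  y_{n+1}/y_n = 1 − 2/5z + 7/5z(1+1/2z) = 1 + z + 7/10z²
  so R(z) = 1 + z + 7/10z².

Solve |R(x)|<1 on ℝ⁻.
x=-1.71: |R|=1.3369
R=1: x+7/10x²=0 ⇒ x=−10/7=-1.4286; min R=1−1/(4·7/10)=0.6429>−1
Confirm numerically:
  x=-1.128: |R|=0.76267 <1
  x=-1.075: |R|=0.73394 <1
  x=-1.061: |R|=0.72700 <1
  x=-1.721: |R|=1.35229 >1
  x=-1.539: |R|=1.11896 >1
So |R|<1 on (-1.4286, 0).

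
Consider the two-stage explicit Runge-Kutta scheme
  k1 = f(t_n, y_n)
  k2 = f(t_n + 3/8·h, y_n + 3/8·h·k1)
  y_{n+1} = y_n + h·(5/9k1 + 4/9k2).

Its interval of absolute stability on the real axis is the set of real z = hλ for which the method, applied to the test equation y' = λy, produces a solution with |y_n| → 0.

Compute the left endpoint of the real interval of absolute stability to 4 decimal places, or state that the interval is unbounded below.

Test eqn y'=λy, z=hλ:
  k1=λy_n ⇒ h·k1=z·y_n;  k2=λ(1+3/8z)y_n ⇒ h·k2=z(1+3/8z)y_n
  y_{n+1}/y_n = 1 + 5/9z + 4/9z(1+3/8z) = 1 + z + 1/6z²
  so R(z) = 1 + z + 1/6z².

Solve |R(x)|<1 on ℝ⁻.
x=-0.37: |R|=0.6528
R=1: x+1/6x²=0 ⇒ x=−6=-6.0000; min R=1−1/(4·1/6)=-0.5000>−1
Confirm numerically:
  x=-4.385: |R|=0.18030 <1
  x=-3.979: |R|=0.34026 <1
  x=-3.844: |R|=0.38128 <1
  x=-3.708: |R|=0.41646 <1
  x=-6.563: |R|=1.61583 >1
  x=-6.494: |R|=1.53467 >1
  x=-6.041: |R|=1.04128 >1
Stable set (-6.0000, 0).

left endpoint -6.0000.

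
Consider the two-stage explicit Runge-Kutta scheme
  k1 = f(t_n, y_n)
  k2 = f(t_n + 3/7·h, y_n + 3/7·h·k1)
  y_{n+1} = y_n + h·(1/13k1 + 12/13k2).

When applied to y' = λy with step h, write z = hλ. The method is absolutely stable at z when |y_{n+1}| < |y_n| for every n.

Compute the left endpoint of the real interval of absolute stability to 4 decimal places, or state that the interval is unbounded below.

With y'=λy (z=hλ):
  k1=λy_n ⇒ h·k1=z·y_n;  k2=λ(1+3/7z)y_n ⇒ h·k2=z(1+3/7z)y_n
  y_{n+1}/y_n = 1 + 1/13z + 12/13z(1+3/7z) = 1 + z + 36/91z²
  so R(z) = 1 + z + 36/91z².

Need |R(x)|<1, x<0.
x=-1.38: |R|=0.3734
R=1: x+36/91x²=0 ⇒ x=−91/36=-2.5278; min R=1−1/(4·36/91)=0.3681>−1
Confirm numerically:
  x=-2.327: |R|=0.81517 <1
  x=-2.293: |R|=0.78703 <1
  x=-1.765: |R|=0.46740 <1
  x=-1.693: |R|=0.44090 <1
  x=-2.886: |R|=1.40899 >1
  x=-2.870: |R|=1.38855 >1
  x=-2.763: |R|=1.25711 >1
Interval (-2.5278, 0).

left endpoint -2.5278.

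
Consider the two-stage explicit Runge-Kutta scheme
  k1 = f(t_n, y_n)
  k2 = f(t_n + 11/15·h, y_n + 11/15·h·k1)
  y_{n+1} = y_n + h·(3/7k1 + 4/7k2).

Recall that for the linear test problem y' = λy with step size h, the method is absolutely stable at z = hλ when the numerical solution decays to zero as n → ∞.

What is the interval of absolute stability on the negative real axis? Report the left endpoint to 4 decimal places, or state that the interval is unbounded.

Set f=λy, z=hλ:
  k1=λy_n ⇒ h·k1=z·y_n;  k2=λ(1+11/15z)y_n ⇒ h·k2=z(1+11/15z)y_n
  y_{n+1}/y_n = 1 + 3/7z + 4/7z(1+11/15z) = 1 + z + 44/105z²
  Hence R(z) = 1 + z + 44/105z².

Boundary: |R(x)|=1, x<0.
x=-1.62: |R|=0.4797
R=1: x+44/105x²=0 ⇒ x=−105/44=-2.3864; min R=1−1/(4·44/105)=0.4034>−1
Confirm numerically:
  x=-2.005: |R|=0.67958 <1
  x=-1.723: |R|=0.52104 <1
  x=-1.515: |R|=0.44681 <1
  x=-1.491: |R|=0.44058 <1
  x=-2.677: |R|=1.32603 >1
  x=-2.414: |R|=1.02796 >1
Interval (-2.3864, 0).

(-2.3864, 0).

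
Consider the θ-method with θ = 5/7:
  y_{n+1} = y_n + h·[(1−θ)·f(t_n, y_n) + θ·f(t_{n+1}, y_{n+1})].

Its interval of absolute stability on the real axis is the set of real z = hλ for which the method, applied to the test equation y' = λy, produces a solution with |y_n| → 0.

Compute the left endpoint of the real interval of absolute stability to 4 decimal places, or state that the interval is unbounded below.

On y'=λy, z=hλ:
  y_{n+1} = y_n + z·[2/7·y_n + 5/7·y_{n+1}] ⇒ (1 − 5/7z)y_{n+1} = (1 + 2/7z)y_n
  R(z) = (1 + 2/7z)/(1 − 5/7z).

Solve |R(x)|<1 on ℝ⁻.
x=-0.73: |R|=0.5202
x=-2: |R|=0.1765
x=-10: |R|=0.2281
x=-100: |R|=0.3807
θ=5/7≥1/2 ⇒ |1+2/7x|<|1−5/7x| ∀x<0 ⇒ interval (−∞,0).

unbounded; (−∞, 0).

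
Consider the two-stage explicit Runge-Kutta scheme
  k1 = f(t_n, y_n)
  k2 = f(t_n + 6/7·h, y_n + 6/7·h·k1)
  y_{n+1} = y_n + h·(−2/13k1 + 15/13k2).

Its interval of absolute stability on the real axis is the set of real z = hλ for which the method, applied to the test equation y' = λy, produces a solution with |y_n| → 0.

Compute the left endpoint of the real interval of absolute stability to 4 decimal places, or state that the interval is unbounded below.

z* = -1.0111.

With y'=λy (z=hλ):
  k1=λy_n ⇒ h·k1=z·y_n;  k2=λ(1+6/7z)y_n ⇒ h·k2=z(1+6/7z)y_n
  y_{n+1}/y_n = 1 − 2/13z + 15/13z(1+6/7z) = 1 + z + 90/91z²
  ⇒ R(z) = 1 + z + 90/91z².

Solve |R(x)|<1 on ℝ⁻.
x=-1.76: |R|=2.3036
R=1: x+90/91x²=0 ⇒ x=−91/90=-1.0111; min R=1−1/(4·90/91)=0.7472>−1
Confirm numerically:
  x=-0.866: |R|=0.87571 <1
  x=-0.820: |R|=0.84501 <1
  x=-0.528: |R|=0.74772 <1
  x=-1.521: |R|=1.76702 >1
  x=-1.340: |R|=1.43587 >1
Interval (-1.0111, 0).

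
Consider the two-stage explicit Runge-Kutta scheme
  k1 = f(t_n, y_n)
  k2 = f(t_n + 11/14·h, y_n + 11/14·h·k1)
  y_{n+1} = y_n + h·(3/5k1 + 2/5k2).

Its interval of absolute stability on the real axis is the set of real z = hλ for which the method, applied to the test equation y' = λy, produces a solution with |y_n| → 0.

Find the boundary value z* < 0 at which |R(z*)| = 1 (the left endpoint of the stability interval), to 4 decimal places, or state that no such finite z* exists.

z* = -3.1818.

On y'=λy, z=hλ:
  k1=λy_n ⇒ h·k1=z·y_n;  k2=λ(1+11/14z)y_n ⇒ h·k2=z(1+11/14z)y_n
  y_{n+1}/y_n = 1 + 3/5z + 2/5z(1+11/14z) = 1 + z + 11/35z²
  ⇒ R(z) = 1 + z + 11/35z².

Solve |R(x)|<1 on ℝ⁻.
x=-1.79: |R|=0.2170
R=1: x+11/35x²=0 ⇒ x=−35/11=-3.1818; min R=1−1/(4·11/35)=0.2045>−1
Confirm numerically:
  x=-3.032: |R|=0.85724 <1
  x=-2.956: |R|=0.79021 <1
  x=-2.665: |R|=0.56713 <1
  x=-2.314: |R|=0.36887 <1
  x=-3.697: |R|=1.59860 >1
  x=-3.562: |R|=1.42561 >1
So |R|<1 on (-3.1818, 0).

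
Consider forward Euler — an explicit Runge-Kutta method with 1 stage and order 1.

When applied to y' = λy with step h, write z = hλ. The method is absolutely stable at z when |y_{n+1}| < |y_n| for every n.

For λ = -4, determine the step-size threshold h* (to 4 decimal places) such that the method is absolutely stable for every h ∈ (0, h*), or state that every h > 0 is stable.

(-2.0000,0); λ=-4 ⇒ h* = 0.5000.

On y'=λy, z=hλ:
  order 1, 1-stage ⇒ R(z)=1+z
  (e.g. R(-1.04)=-0.04000, |R|=0.04000)

Boundary: |R(x)|=1, x<0.
x=-1.04: |R|=0.0400
|R(-2.06)|=1.0600 |R(-1.58)|=0.5800 |R(-0.58)|=0.4200
Bisect:
  x_lo=-2.4060 |R|=1.4060  x_hi=-0.3238 |R|=0.6762
  mid=-1.36486 |R|=0.36486 →hi
  mid=-1.88541 |R|=0.88541 →hi
  mid=-2.14568 |R|=1.14568 →lo
  mid=-2.01554 |R|=1.01554 →lo
  mid=-1.95048 |R|=0.95048 →hi
  mid=-1.98301 |R|=0.98301 →hi
  mid=-1.99928 |R|=0.99928 →hi
  mid=-2.00741 |R|=1.00741 →lo
  ...
  [-2.00004,-1.99991] ⇒ x*=-2.0000
Stable set (-2.0000, 0).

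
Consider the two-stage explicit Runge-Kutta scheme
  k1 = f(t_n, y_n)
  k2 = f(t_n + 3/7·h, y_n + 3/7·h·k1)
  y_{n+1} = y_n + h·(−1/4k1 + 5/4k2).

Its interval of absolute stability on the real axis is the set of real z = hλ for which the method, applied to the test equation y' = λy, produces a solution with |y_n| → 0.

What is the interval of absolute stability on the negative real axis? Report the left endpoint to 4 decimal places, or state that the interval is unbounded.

(-1.8667, 0).

Set f=λy, z=hλ:
  k1=λy_n ⇒ h·k1=z·y_n;  k2=λ(1+3/7z)y_n ⇒ h·k2=z(1+3/7z)y_n
  y_{n+1}/y_n = 1 − 1/4z + 5/4z(1+3/7z) = 1 + z + 15/28z²
  Hence R(z) = 1 + z + 15/28z².

Find x<0 with |R(x)|<1.
x=-1.05: |R|=0.5406
R=1: x+15/28x²=0 ⇒ x=−28/15=-1.8667; min R=1−1/(4·15/28)=0.5333>−1
Confirm numerically:
  x=-1.278: |R|=0.59697 <1
  x=-1.274: |R|=0.59550 <1
  x=-1.027: |R|=0.53803 <1
  x=-2.168: |R|=1.34998 >1
  x=-2.040: |R|=1.18943 >1
  x=-1.958: |R|=1.09580 >1
Stable set (-1.8667, 0).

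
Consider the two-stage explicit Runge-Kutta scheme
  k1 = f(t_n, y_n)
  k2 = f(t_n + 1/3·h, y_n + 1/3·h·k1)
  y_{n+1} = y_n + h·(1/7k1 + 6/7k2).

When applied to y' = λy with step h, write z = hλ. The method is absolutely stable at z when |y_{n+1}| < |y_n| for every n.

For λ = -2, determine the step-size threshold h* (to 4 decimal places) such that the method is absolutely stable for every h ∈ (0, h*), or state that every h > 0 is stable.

(-3.5000,0); λ=-2 ⇒ h* = (7/2)/2 = 1.7500.

With y'=λy (z=hλ):
  k1=λy_n ⇒ h·k1=z·y_n;  k2=λ(1+1/3z)y_n ⇒ h·k2=z(1+1/3z)y_n
  y_{n+1}/y_n = 1 + 1/7z + 6/7z(1+1/3z) = 1 + z + 2/7z²
  ⇒ R(z) = 1 + z + 2/7z².

Find x<0 with |R(x)|<1.
x=-0.59: |R|=0.5095
R=1: x+2/7x²=0 ⇒ x=−7/2=-3.5000; min R=1−1/(4·2/7)=0.1250>−1
Confirm numerically:
  x=-2.591: |R|=0.32708 <1
  x=-2.422: |R|=0.25402 <1
  x=-2.139: |R|=0.16823 <1
  x=-3.778: |R|=1.30008 >1
  x=-3.749: |R|=1.26671 >1
  x=-3.579: |R|=1.08078 >1
Stable set (-3.5000, 0).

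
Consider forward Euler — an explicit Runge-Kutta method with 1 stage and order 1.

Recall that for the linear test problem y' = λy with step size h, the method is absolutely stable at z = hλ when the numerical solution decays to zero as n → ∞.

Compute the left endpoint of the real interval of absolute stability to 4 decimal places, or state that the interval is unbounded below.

z* = -2.0000.

With y'=λy (z=hλ):
  order 1, 1-stage ⇒ R(z)=1+z
  (e.g. R(-1.28)=-0.28000, |R|=0.28000)

Solve |R(x)|<1 on ℝ⁻.
x=-1.28: |R|=0.2800
|R(-1.62)|=0.6200 |R(-1.22)|=0.2200 |R(-0.77)|=0.2300
Bisect:
  x_lo=-2.6851 |R|=1.6851  x_hi=-0.1279 |R|=0.8721
  mid=-1.40647 |R|=0.40647 →hi
  mid=-2.04578 |R|=1.04578 →lo
  mid=-1.72613 |R|=0.72613 →hi
  mid=-1.88595 |R|=0.88595 →hi
  mid=-1.96586 |R|=0.96586 →hi
  mid=-2.00582 |R|=1.00582 →lo
  mid=-1.98584 |R|=0.98584 →hi
  mid=-1.99583 |R|=0.99583 →hi
  mid=-2.00083 |R|=1.00083 →lo
  mid=-1.99833 |R|=0.99833 →hi
  ...
  [-2.00005,-1.99989] ⇒ x*=-2.0000
So |R|<1 on (-2.0000, 0).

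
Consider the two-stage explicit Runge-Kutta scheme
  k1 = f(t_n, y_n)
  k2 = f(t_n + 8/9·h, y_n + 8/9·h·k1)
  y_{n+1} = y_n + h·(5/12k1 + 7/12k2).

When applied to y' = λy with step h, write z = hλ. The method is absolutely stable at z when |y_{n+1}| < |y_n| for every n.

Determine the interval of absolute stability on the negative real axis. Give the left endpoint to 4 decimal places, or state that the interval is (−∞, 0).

(-1.9286, 0).

Set f=λy, z=hλ:
  k1=λy_n ⇒ h·k1=z·y_n;  k2=λ(1+8/9z)y_n ⇒ h·k2=z(1+8/9z)y_n
  y_{n+1}/y_n = 1 + 5/12z + 7/12z(1+8/9z) = 1 + z + 14/27z²
  R(z) = 1 + z + 14/27z².

Find x<0 with |R(x)|<1.
x=-1.16: |R|=0.5377
R=1: x+14/27x²=0 ⇒ x=−27/14=-1.9286; min R=1−1/(4·14/27)=0.5179>−1
Confirm numerically:
  x=-1.712: |R|=0.80775 <1
  x=-1.480: |R|=0.65576 <1
  x=-1.110: |R|=0.52887 <1
  x=-1.104: |R|=0.52798 <1
  x=-2.413: |R|=1.60611 >1
  x=-2.378: |R|=1.55416 >1
Interval (-1.9286, 0).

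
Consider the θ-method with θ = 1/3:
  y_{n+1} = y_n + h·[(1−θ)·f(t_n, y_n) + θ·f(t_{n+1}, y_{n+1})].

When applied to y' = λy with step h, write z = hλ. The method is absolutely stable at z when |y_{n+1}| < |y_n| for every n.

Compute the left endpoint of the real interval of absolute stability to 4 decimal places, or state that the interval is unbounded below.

With y'=λy (z=hλ):
  y_{n+1} = y_n + z·[2/3·y_n + 1/3·y_{n+1}] ⇒ (1 − 1/3z)y_{n+1} = (1 + 2/3z)y_n
  so R(z) = (1 + 2/3z)/(1 − 1/3z).

Find x<0 with |R(x)|<1.
x=-1.58: |R|=0.0349
R=−1: 1+2/3x = −1+1/3x ⇒ -1/3x=2 ⇒ x=2/(-1/3)=-6.0000
Confirm numerically:
  x=-5.566: |R|=0.94933 <1
  x=-5.367: |R|=0.92435 <1
  x=-4.775: |R|=0.84244 <1
  x=-2.832: |R|=0.45679 <1
  x=-6.466: |R|=1.04923 >1
  x=-6.327: |R|=1.03506 >1
So |R|<1 on (-6.0000, 0).

z* = -6.0000.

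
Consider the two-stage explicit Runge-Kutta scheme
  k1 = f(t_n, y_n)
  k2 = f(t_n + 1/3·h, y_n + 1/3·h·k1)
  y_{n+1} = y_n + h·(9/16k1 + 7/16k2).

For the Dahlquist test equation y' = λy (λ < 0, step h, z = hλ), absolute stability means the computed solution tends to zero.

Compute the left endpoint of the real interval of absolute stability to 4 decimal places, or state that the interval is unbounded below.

With y'=λy (z=hλ):
  k1=λy_n ⇒ h·k1=z·y_n;  k2=λ(1+1/3z)y_n ⇒ h·k2=z(1+1/3z)y_n
  y_{n+1}/y_n = 1 + 9/16z + 7/16z(1+1/3z) = 1 + z + 7/48z²
  Hence R(z) = 1 + z + 7/48z².

Need |R(x)|<1, x<0.
x=-0.78: |R|=0.3087
R=1: x+7/48x²=0 ⇒ x=−48/7=-6.8571; min R=1−1/(4·7/48)=-0.7143>−1
Confirm numerically:
  x=-6.740: |R|=0.88486 <1
  x=-5.512: |R|=0.08127 <1
  x=-5.110: |R|=0.30199 <1
  x=-5.033: |R|=0.33888 <1
  x=-7.257: |R|=1.42317 >1
  x=-7.145: |R|=1.29994 >1
Stable set (-6.8571, 0).

z* = -6.8571.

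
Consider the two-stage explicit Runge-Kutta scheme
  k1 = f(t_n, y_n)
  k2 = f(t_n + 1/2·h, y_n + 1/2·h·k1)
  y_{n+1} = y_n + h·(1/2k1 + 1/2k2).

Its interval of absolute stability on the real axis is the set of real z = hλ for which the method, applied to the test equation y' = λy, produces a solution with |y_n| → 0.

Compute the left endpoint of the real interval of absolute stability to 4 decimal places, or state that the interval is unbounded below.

On y'=λy, z=hλ:
  k1=λy_n ⇒ h·k1=z·y_n;  k2=λ(1+1/2z)y_n ⇒ h·k2=z(1+1/2z)y_n
  y_{n+1}/y_n = 1 + 1/2z + 1/2z(1+1/2z) = 1 + z + 1/4z²
  R(z) = 1 + z + 1/4z².

Need |R(x)|<1, x<0.
x=-0.59: |R|=0.4970
R=1: x+1/4x²=0 ⇒ x=−4=-4.0000; min R=1−1/(4·1/4)=0.0000>−1
Confirm numerically:
  x=-3.424: |R|=0.50694 <1
  x=-3.211: |R|=0.36663 <1
  x=-2.788: |R|=0.15524 <1
  x=-1.917: |R|=0.00172 <1
  x=-4.304: |R|=1.32710 >1
  x=-4.271: |R|=1.28936 >1
Interval (-4.0000, 0).

z* = -4.0000.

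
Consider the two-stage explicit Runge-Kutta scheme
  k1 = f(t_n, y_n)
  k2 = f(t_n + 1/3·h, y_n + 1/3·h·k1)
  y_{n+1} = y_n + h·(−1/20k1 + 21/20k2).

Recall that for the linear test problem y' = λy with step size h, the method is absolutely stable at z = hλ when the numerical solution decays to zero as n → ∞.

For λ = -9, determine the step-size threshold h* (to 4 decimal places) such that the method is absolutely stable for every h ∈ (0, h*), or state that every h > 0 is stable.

(-2.8571,0); λ=-9 ⇒ h* = (20/7)/9 = 0.3175.

Set f=λy, z=hλ:
  k1=λy_n ⇒ h·k1=z·y_n;  k2=λ(1+1/3z)y_n ⇒ h·k2=z(1+1/3z)y_n
  y_{n+1}/y_n = 1 − 1/20z + 21/20z(1+1/3z) = 1 + z + 7/20z²
  so R(z) = 1 + z + 7/20z².

Solve |R(x)|<1 on ℝ⁻.
x=-1.38: |R|=0.2865
R=1: x+7/20x²=0 ⇒ x=−20/7=-2.8571; min R=1−1/(4·7/20)=0.2857>−1
Confirm numerically:
  x=-2.156: |R|=0.47092 <1
  x=-2.127: |R|=0.45645 <1
  x=-1.913: |R|=0.36785 <1
  x=-1.210: |R|=0.30244 <1
  x=-3.336: |R|=1.55911 >1
  x=-3.237: |R|=1.43036 >1
Stable set (-2.8571, 0).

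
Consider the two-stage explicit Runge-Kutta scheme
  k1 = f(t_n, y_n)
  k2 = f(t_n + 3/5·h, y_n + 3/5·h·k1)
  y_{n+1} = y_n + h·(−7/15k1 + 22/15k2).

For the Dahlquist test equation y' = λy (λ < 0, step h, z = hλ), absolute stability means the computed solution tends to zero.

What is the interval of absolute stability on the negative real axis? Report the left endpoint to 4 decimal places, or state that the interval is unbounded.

(-1.1364, 0).

With y'=λy (z=hλ):
  k1=λy_n ⇒ h·k1=z·y_n;  k2=λ(1+3/5z)y_n ⇒ h·k2=z(1+3/5z)y_n
  y_{n+1}/y_n = 1 − 7/15z + 22/15z(1+3/5z) = 1 + z + 22/25z²
  ⇒ R(z) = 1 + z + 22/25z².

Need |R(x)|<1, x<0.
x=-1.39: |R|=1.3102
R=1: x+22/25x²=0 ⇒ x=−25/22=-1.1364; min R=1−1/(4·22/25)=0.7159>−1
Confirm numerically:
  x=-1.082: |R|=0.94824 <1
  x=-1.059: |R|=0.92790 <1
  x=-1.040: |R|=0.91181 <1
  x=-0.490: |R|=0.72129 <1
  x=-1.462: |R|=1.41895 >1
  x=-1.297: |R|=1.18334 >1
So |R|<1 on (-1.1364, 0).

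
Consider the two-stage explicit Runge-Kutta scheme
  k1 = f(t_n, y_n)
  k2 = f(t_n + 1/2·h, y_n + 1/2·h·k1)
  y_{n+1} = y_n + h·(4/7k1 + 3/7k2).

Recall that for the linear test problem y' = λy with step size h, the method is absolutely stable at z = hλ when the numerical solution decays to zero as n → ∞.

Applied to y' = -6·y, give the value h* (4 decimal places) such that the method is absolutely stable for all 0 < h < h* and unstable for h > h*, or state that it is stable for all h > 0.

(-4.6667,0); λ=-6 ⇒ h* = (14/3)/6 = 0.7778.

With y'=λy (z=hλ):
  k1=λy_n ⇒ h·k1=z·y_n;  k2=λ(1+1/2z)y_n ⇒ h·k2=z(1+1/2z)y_n
  y_{n+1}/y_n = 1 + 4/7z + 3/7z(1+1/2z) = 1 + z + 3/14z²
  Hence R(z) = 1 + z + 3/14z².

Need |R(x)|<1, x<0.
x=-1.43: |R|=0.0082
R=1: x+3/14x²=0 ⇒ x=−14/3=-4.6667; min R=1−1/(4·3/14)=-0.1667>−1
Confirm numerically:
  x=-4.510: |R|=0.84859 <1
  x=-4.335: |R|=0.69191 <1
  x=-2.773: |R|=0.12524 <1
  x=-2.531: |R|=0.15829 <1
  x=-4.965: |R|=1.31741 >1
  x=-4.790: |R|=1.12659 >1
Stable set (-4.6667, 0).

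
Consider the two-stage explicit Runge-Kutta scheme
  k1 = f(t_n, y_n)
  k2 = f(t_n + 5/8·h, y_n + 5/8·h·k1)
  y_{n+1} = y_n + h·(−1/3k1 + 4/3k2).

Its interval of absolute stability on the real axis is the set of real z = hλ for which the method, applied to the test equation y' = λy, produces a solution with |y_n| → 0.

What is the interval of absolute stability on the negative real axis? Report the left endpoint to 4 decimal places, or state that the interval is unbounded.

Test eqn y'=λy, z=hλ:
  k1=λy_n ⇒ h·k1=z·y_n;  k2=λ(1+5/8z)y_n ⇒ h·k2=z(1+5/8z)y_n
  y_{n+1}/y_n = 1 − 1/3z + 4/3z(1+5/8z) = 1 + z + 5/6z²
  R(z) = 1 + z + 5/6z².

Solve |R(x)|<1 on ℝ⁻.
x=-0.4: |R|=0.7333
R=1: x+5/6x²=0 ⇒ x=−6/5=-1.2000; min R=1−1/(4·5/6)=0.7000>−1
Confirm numerically:
  x=-0.945: |R|=0.79919 <1
  x=-0.844: |R|=0.74961 <1
  x=-0.814: |R|=0.73816 <1
  x=-0.488: |R|=0.71045 <1
  x=-1.688: |R|=1.68645 >1
  x=-1.391: |R|=1.22140 >1
Interval (-1.2000, 0).

(-1.2000, 0).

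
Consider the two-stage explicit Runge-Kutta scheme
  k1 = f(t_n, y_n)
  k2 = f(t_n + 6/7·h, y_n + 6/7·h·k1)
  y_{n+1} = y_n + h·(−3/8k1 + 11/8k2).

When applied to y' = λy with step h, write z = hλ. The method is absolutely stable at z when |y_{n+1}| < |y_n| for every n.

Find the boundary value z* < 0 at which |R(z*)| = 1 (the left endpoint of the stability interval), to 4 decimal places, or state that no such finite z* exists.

With y'=λy (z=hλ):
  k1=λy_n ⇒ h·k1=z·y_n;  k2=λ(1+6/7z)y_n ⇒ h·k2=z(1+6/7z)y_n
  y_{n+1}/y_n = 1 − 3/8z + 11/8z(1+6/7z) = 1 + z + 33/28z²
  ⇒ R(z) = 1 + z + 33/28z².

Boundary: |R(x)|=1, x<0.
x=-1.13: |R|=1.3749
R=1: x+33/28x²=0 ⇒ x=−28/33=-0.8485; min R=1−1/(4·33/28)=0.7879>−1
Confirm numerically:
  x=-0.804: |R|=0.95785 <1
  x=-0.706: |R|=0.88144 <1
  x=-0.636: |R|=0.84073 <1
  x=-0.395: |R|=0.78889 <1
  x=-1.329: |R|=1.75264 >1
  x=-1.320: |R|=1.73354 >1
  x=-1.165: |R|=1.43459 >1
Stable set (-0.8485, 0).

z* = -0.8485.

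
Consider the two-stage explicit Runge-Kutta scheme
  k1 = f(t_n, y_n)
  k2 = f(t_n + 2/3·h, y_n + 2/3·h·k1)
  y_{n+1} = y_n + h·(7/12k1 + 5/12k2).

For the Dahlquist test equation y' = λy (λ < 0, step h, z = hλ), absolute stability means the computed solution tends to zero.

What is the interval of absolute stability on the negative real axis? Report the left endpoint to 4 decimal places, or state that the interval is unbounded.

Set f=λy, z=hλ:
  k1=λy_n ⇒ h·k1=z·y_n;  k2=λ(1+2/3z)y_n ⇒ h·k2=z(1+2/3z)y_n
  y_{n+1}/y_n = 1 + 7/12z + 5/12z(1+2/3z) = 1 + z + 5/18z²
  ⇒ R(z) = 1 + z + 5/18z².

Find x<0 with |R(x)|<1.
x=-0.37: |R|=0.6680
R=1: x+5/18x²=0 ⇒ x=−18/5=-3.6000; min R=1−1/(4·5/18)=0.1000>−1
Confirm numerically:
  x=-2.907: |R|=0.44040 <1
  x=-2.623: |R|=0.28815 <1
  x=-2.120: |R|=0.12844 <1
  x=-4.053: |R|=1.51000 >1
  x=-3.806: |R|=1.21779 >1
  x=-3.669: |R|=1.07032 >1
Interval (-3.6000, 0).

(-3.6000, 0).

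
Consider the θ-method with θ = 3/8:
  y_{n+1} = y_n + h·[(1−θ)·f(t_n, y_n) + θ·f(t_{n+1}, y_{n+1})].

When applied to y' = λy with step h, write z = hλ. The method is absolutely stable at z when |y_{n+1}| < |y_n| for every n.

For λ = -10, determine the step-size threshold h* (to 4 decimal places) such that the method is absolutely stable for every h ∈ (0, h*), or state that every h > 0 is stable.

(-8.0000,0); λ=-10 ⇒ h* = (8)/10 = 0.8000.

On y'=λy, z=hλ:
  y_{n+1} = y_n + z·[5/8·y_n + 3/8·y_{n+1}] ⇒ (1 − 3/8z)y_{n+1} = (1 + 5/8z)y_n
  so R(z) = (1 + 5/8z)/(1 − 3/8z).

Solve |R(x)|<1 on ℝ⁻.
x=-1.69: |R|=0.0344
R=−1: 1+5/8x = −1+3/8x ⇒ -1/4x=2 ⇒ x=2/(-1/4)=-8.0000
Confirm numerically:
  x=-5.749: |R|=0.82168 <1
  x=-4.221: |R|=0.63423 <1
  x=-4.216: |R|=0.63348 <1
  x=-8.561: |R|=1.03331 >1
  x=-8.473: |R|=1.02831 >1
  x=-8.151: |R|=1.00931 >1
Interval (-8.0000, 0).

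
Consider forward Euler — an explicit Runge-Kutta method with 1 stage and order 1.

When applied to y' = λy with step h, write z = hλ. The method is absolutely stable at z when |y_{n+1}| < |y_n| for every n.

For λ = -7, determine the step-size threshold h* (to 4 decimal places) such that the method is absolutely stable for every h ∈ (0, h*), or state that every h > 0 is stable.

With y'=λy (z=hλ):
  order 1, 1-stage ⇒ R(z)=1+z
  (e.g. R(-1.13)=-0.13000, |R|=0.13000)

Need |R(x)|<1, x<0.
x=-1.13: |R|=0.1300
|R(-1.39)|=0.3900 |R(-0.75)|=0.2500 |R(-0.64)|=0.3600
Bisect:
  x_lo=-2.5016 |R|=1.5016  x_hi=-0.3986 |R|=0.6014
  mid=-1.45009 |R|=0.45009 →hi
  mid=-1.97582 |R|=0.97582 →hi
  mid=-2.23869 |R|=1.23869 →lo
  mid=-2.10726 |R|=1.10726 →lo
  mid=-2.04154 |R|=1.04154 →lo
  mid=-2.00868 |R|=1.00868 →lo
  mid=-1.99225 |R|=0.99225 →hi
  mid=-2.00047 |R|=1.00047 →lo
  ...
  [-2.00008,-1.99995] ⇒ x*=-2.0000
Stable set (-2.0000, 0).

(-2.0000,0); λ=-7 ⇒ h* = 0.2857.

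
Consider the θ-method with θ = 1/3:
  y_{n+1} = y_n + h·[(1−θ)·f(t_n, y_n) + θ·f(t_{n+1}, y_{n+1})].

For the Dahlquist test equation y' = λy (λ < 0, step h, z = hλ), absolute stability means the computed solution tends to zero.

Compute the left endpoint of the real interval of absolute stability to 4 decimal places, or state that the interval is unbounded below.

Test eqn y'=λy, z=hλ:
  y_{n+1} = y_n + z·[2/3·y_n + 1/3·y_{n+1}] ⇒ (1 − 1/3z)y_{n+1} = (1 + 2/3z)y_n
  Hence R(z) = (1 + 2/3z)/(1 − 1/3z).

Boundary: |R(x)|=1, x<0.
x=-1.71: |R|=0.0892
R=−1: 1+2/3x = −1+1/3x ⇒ -1/3x=2 ⇒ x=2/(-1/3)=-6.0000
Confirm numerically:
  x=-5.448: |R|=0.93466 <1
  x=-5.328: |R|=0.91931 <1
  x=-4.283: |R|=0.76425 <1
  x=-6.527: |R|=1.05532 >1
  x=-6.500: |R|=1.05263 >1
  x=-6.253: |R|=1.02734 >1
So |R|<1 on (-6.0000, 0).

z* = -6.0000.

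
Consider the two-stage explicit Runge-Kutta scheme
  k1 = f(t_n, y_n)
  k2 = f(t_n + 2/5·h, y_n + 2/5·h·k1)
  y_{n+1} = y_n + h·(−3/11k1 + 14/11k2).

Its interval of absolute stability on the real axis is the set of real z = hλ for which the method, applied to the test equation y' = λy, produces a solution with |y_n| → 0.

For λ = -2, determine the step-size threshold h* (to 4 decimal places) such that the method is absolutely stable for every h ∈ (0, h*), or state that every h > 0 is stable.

(-1.9643,0); λ=-2 ⇒ h* = (55/28)/2 = 0.9821.

With y'=λy (z=hλ):
  k1=λy_n ⇒ h·k1=z·y_n;  k2=λ(1+2/5z)y_n ⇒ h·k2=z(1+2/5z)y_n
  y_{n+1}/y_n = 1 − 3/11z + 14/11z(1+2/5z) = 1 + z + 28/55z²
  ⇒ R(z) = 1 + z + 28/55z².

Find x<0 with |R(x)|<1.
x=-1.18: |R|=0.5289
R=1: x+28/55x²=0 ⇒ x=−55/28=-1.9643; min R=1−1/(4·28/55)=0.5089>−1
Confirm numerically:
  x=-1.810: |R|=0.85783 <1
  x=-1.528: |R|=0.66062 <1
  x=-1.265: |R|=0.54966 <1
  x=-0.978: |R|=0.50894 <1
  x=-2.562: |R|=1.77959 >1
  x=-2.519: |R|=1.71137 >1
  x=-2.507: |R|=1.69266 >1
So |R|<1 on (-1.9643, 0).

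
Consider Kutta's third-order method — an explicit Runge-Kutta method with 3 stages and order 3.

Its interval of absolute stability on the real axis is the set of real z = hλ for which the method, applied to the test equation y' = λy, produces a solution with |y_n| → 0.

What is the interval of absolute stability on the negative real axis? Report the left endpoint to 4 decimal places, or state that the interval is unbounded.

(-2.5127, 0).

Set f=λy, z=hλ:
  order 3, 3-stage ⇒ R(z)=1+z+z^2/2+z^3/6
  (e.g. R(-1.02)=0.32333, |R|=0.32333)

Need |R(x)|<1, x<0.
x=-1.02: |R|=0.3233
|R(-2.37)|=0.7802 |R(-2.25)|=0.6172 |R(-0.78)|=0.4451
Bisect:
  x_lo=-3.3674 |R|=3.0619  x_hi=-0.2253 |R|=0.7982
  mid=-1.79636 |R|=0.14902 →hi
  mid=-2.58190 |R|=1.11738 →lo
  mid=-2.18913 |R|=0.54148 →hi
  mid=-2.38552 |R|=0.80271 →hi
  mid=-2.48371 |R|=0.95289 →hi
  mid=-2.53281 |R|=1.03329 →lo
  mid=-2.50826 |R|=0.99264 →hi
  mid=-2.52053 |R|=1.01285 →lo
  mid=-2.51439 |R|=1.00271 →lo
  ...
  [-2.51286,-2.51267] ⇒ x*=-2.5127
So |R|<1 on (-2.5127, 0).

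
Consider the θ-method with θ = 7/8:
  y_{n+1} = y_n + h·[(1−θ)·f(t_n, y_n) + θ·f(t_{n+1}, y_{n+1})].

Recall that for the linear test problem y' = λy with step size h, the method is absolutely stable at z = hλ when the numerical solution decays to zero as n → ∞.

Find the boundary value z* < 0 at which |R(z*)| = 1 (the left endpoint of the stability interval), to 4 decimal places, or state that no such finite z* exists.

interval (−∞, 0).

Set f=λy, z=hλ:
  y_{n+1} = y_n + z·[1/8·y_n + 7/8·y_{n+1}] ⇒ (1 − 7/8z)y_{n+1} = (1 + 1/8z)y_n
  so R(z) = (1 + 1/8z)/(1 − 7/8z).

Solve |R(x)|<1 on ℝ⁻.
x=-1.22: |R|=0.4099
x=-2: |R|=0.2727
x=-10: |R|=0.0256
x=-100: |R|=0.1299
θ=7/8≥1/2 ⇒ |1+1/8x|<|1−7/8x| ∀x<0 ⇒ interval (−∞,0).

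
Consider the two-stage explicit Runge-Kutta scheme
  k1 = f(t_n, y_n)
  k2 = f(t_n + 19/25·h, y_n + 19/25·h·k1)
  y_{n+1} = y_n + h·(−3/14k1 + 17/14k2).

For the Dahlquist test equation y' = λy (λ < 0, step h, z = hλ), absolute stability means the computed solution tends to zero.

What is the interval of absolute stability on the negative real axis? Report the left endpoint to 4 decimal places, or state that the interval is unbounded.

With y'=λy (z=hλ):
  k1=λy_n ⇒ h·k1=z·y_n;  k2=λ(1+19/25z)y_n ⇒ h·k2=z(1+19/25z)y_n
  y_{n+1}/y_n = 1 − 3/14z + 17/14z(1+19/25z) = 1 + z + 323/350z²
  so R(z) = 1 + z + 323/350z².

Need |R(x)|<1, x<0.
x=-1.05: |R|=0.9674
R=1: x+323/350x²=0 ⇒ x=−350/323=-1.0836; min R=1−1/(4·323/350)=0.7291>−1
Confirm numerically:
  x=-1.023: |R|=0.94280 <1
  x=-0.886: |R|=0.83844 <1
  x=-0.723: |R|=0.75940 <1
  x=-0.637: |R|=0.73747 <1
  x=-1.394: |R|=1.39933 >1
  x=-1.330: |R|=1.30244 >1
  x=-1.169: |R|=1.09214 >1
So |R|<1 on (-1.0836, 0).

z∈(-1.0836,0).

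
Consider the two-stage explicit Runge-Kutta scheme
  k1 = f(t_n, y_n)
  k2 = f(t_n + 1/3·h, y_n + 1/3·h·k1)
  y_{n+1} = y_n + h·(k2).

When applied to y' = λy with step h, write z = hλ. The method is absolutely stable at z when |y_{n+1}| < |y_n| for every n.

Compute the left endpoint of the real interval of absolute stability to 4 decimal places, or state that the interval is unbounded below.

z* = -3.0000.

With y'=λy (z=hλ):
  k1=λy_n ⇒ h·k1=z·y_n;  k2=λ(1+1/3z)y_n ⇒ h·k2=z(1+1/3z)y_n
  y_{n+1}/y_n = 1 + z(1+1/3z) = 1 + z + 1/3z²
  R(z) = 1 + z + 1/3z².

Boundary: |R(x)|=1, x<0.
x=-1.22: |R|=0.2761
R=1: x+1/3x²=0 ⇒ x=−3=-3.0000; min R=1−1/(4·1/3)=0.2500>−1
Confirm numerically:
  x=-2.809: |R|=0.82116 <1
  x=-2.472: |R|=0.56493 <1
  x=-2.442: |R|=0.54579 <1
  x=-1.209: |R|=0.27823 <1
  x=-3.376: |R|=1.42313 >1
  x=-3.256: |R|=1.27785 >1
Interval (-3.0000, 0).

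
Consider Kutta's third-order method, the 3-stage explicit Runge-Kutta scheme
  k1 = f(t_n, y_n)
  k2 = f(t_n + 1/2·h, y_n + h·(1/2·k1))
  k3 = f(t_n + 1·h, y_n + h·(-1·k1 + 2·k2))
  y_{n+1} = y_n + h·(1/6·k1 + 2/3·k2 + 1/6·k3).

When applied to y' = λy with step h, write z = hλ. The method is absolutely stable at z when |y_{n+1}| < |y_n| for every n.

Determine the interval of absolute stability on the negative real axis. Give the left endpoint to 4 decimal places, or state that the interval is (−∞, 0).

(-2.5127, 0).

Test eqn y'=λy, z=hλ:
  order 3, 3-stage ⇒ R(z)=1+z+z^2/2+z^3/6
  (e.g. R(-0.66)=0.50988, |R|=0.50988)

Solve |R(x)|<1 on ℝ⁻.
x=-0.66: |R|=0.5099
|R(-2.49)|=0.9630 |R(-2.23)|=0.5918 |R(-2.11)|=0.4496
Bisect:
  x_lo=-2.9840 |R|=1.9602  x_hi=-0.0760 |R|=0.9268
  mid=-1.52999 |R|=0.04353 →hi
  mid=-2.25698 |R|=0.62616 →hi
  mid=-2.62048 |R|=1.18612 →lo
  mid=-2.43873 |R|=0.88238 →hi
  mid=-2.52960 |R|=1.02794 →lo
  mid=-2.48417 |R|=0.95363 →hi
  mid=-2.50689 |R|=0.99039 →hi
  mid=-2.51825 |R|=1.00907 →lo
  mid=-2.51257 |R|=0.99970 →hi
  mid=-2.51541 |R|=1.00438 →lo
  ...
  [-2.51292,-2.51274] ⇒ x*=-2.5127
So |R|<1 on (-2.5127, 0).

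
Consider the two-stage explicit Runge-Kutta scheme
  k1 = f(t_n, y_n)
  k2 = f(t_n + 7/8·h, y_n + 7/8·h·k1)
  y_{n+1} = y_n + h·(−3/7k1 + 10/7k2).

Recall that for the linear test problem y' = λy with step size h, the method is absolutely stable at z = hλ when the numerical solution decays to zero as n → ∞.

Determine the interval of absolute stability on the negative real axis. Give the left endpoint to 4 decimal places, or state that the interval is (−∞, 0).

(-0.8000, 0).

Test eqn y'=λy, z=hλ:
  k1=λy_n ⇒ h·k1=z·y_n;  k2=λ(1+7/8z)y_n ⇒ h·k2=z(1+7/8z)y_n
  y_{n+1}/y_n = 1 − 3/7z + 10/7z(1+7/8z) = 1 + z + 5/4z²
  so R(z) = 1 + z + 5/4z².

Need |R(x)|<1, x<0.
x=-0.74: |R|=0.9445
R=1: x+5/4x²=0 ⇒ x=−4/5=-0.8000; min R=1−1/(4·5/4)=0.8000>−1
Confirm numerically:
  x=-0.701: |R|=0.91325 <1
  x=-0.588: |R|=0.84418 <1
  x=-0.557: |R|=0.83081 <1
  x=-1.372: |R|=1.98098 >1
  x=-1.193: |R|=1.58606 >1
  x=-0.971: |R|=1.20755 >1
Interval (-0.8000, 0).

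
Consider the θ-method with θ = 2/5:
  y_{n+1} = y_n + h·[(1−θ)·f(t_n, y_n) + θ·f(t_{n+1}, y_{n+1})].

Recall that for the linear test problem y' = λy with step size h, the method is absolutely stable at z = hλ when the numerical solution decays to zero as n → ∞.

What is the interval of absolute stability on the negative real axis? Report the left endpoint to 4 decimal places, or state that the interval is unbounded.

On y'=λy, z=hλ:
  y_{n+1} = y_n + z·[3/5·y_n + 2/5·y_{n+1}] ⇒ (1 − 2/5z)y_{n+1} = (1 + 3/5z)y_n
  so R(z) = (1 + 3/5z)/(1 − 2/5z).

Need |R(x)|<1, x<0.
x=-0.31: |R|=0.7242
R=−1: 1+3/5x = −1+2/5x ⇒ -1/5x=2 ⇒ x=2/(-1/5)=-10.0000
Confirm numerically:
  x=-8.880: |R|=0.95079 <1
  x=-7.322: |R|=0.86367 <1
  x=-5.245: |R|=0.69303 <1
  x=-4.531: |R|=0.61108 <1
  x=-10.510: |R|=1.01960 >1
  x=-10.096: |R|=1.00381 >1
Stable set (-10.0000, 0).

(-10.0000, 0).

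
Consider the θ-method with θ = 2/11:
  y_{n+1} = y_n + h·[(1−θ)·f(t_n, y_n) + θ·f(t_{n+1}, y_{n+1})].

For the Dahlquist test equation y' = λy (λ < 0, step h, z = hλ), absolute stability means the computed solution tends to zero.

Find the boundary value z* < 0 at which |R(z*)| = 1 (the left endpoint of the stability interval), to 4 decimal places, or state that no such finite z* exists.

z* = -3.1429.

With y'=λy (z=hλ):
  y_{n+1} = y_n + z·[9/11·y_n + 2/11·y_{n+1}] ⇒ (1 − 2/11z)y_{n+1} = (1 + 9/11z)y_n
  ⇒ R(z) = (1 + 9/11z)/(1 − 2/11z).

Need |R(x)|<1, x<0.
x=-1.09: |R|=0.0903
R=−1: 1+9/11x = −1+2/11x ⇒ -7/11x=2 ⇒ x=2/(-7/11)=-3.1429
Confirm numerically:
  x=-2.705: |R|=0.81322 <1
  x=-2.408: |R|=0.67476 <1
  x=-1.885: |R|=0.40386 <1
  x=-1.801: |R|=0.35673 <1
  x=-3.647: |R|=1.19290 >1
  x=-3.333: |R|=1.07534 >1
  x=-3.266: |R|=1.04917 >1
Stable set (-3.1429, 0).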